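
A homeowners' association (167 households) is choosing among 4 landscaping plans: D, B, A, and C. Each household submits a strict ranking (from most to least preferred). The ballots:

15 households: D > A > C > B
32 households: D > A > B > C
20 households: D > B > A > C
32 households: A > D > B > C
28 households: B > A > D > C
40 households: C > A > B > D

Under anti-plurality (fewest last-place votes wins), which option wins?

A

Last-place votes: D 40, B 15, A 0, C 112.
A is ranked last by the fewest voters, so A wins.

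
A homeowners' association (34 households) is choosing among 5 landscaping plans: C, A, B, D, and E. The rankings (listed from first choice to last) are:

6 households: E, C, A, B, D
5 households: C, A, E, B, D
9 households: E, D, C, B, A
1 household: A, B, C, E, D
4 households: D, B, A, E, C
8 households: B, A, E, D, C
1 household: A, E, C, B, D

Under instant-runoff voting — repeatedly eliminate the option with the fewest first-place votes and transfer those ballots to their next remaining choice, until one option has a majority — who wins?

Round 1: C 5, A 2, B 8, D 4, E 15. Eliminate A.
Round 2: C 5, B 9, D 4, E 16. Eliminate D.
Round 3: C 5, B 13, E 16. Eliminate C.
Round 4: B 13, E 21. E has a majority.

E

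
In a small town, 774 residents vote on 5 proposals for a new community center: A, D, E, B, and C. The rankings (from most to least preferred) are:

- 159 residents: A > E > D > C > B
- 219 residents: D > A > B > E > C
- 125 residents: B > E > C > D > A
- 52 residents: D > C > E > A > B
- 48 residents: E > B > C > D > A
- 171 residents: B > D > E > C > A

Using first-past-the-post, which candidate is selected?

B

First-place votes: A 159, D 271, E 48, B 296, C 0.
B has the most first-place votes.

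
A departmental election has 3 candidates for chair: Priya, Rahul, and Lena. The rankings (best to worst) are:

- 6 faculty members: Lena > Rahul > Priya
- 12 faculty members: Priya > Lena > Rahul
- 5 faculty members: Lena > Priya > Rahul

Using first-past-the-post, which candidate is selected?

Priya

First-place votes: Priya 12, Rahul 0, Lena 11.
Priya has the most first-place votes.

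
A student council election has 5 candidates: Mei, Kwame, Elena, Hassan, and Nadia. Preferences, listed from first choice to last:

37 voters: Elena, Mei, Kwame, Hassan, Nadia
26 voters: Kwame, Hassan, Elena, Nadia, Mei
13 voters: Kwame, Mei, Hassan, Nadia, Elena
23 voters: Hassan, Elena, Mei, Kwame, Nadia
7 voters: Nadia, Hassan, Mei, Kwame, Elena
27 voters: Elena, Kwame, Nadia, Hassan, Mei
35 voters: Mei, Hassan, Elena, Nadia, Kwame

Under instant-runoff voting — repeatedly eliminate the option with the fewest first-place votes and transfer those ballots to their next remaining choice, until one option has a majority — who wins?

Round 1: Mei 35, Kwame 39, Elena 64, Hassan 23, Nadia 7. Eliminate Nadia.
Round 2: Mei 35, Kwame 39, Elena 64, Hassan 30. Eliminate Hassan.
Round 3: Mei 42, Kwame 39, Elena 87. Elena has a majority.

Elena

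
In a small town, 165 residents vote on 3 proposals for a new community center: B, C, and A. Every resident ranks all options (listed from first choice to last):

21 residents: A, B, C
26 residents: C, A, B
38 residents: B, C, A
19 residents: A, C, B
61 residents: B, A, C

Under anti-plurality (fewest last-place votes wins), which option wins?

Last-place votes: B 45, C 82, A 38.
A is ranked last by the fewest voters, so A wins.

A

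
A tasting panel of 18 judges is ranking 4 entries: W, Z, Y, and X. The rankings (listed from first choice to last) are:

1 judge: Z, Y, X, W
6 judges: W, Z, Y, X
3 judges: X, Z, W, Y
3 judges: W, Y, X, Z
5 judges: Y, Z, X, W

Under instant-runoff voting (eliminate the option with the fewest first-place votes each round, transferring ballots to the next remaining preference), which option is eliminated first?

Round 1: W 9, Z 1, Y 5, X 3. Eliminate Z.

Z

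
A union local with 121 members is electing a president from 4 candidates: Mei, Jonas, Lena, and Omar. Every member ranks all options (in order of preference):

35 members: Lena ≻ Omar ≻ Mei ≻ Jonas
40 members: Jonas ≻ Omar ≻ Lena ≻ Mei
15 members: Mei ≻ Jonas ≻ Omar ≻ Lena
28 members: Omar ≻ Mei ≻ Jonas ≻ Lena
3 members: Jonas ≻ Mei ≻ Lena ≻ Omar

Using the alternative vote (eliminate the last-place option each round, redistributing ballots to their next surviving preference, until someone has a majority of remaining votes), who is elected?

Round 1: Mei 15, Jonas 43, Lena 35, Omar 28. Eliminate Mei.
Round 2: Jonas 58, Lena 35, Omar 28. Eliminate Omar.
Round 3: Jonas 86, Lena 35. Jonas has a majority.

Jonas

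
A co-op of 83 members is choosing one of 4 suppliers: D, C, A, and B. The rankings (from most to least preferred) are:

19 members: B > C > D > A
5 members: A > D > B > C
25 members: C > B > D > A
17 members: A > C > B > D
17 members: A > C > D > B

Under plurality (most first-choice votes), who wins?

A

First-place votes: D 0, C 25, A 39, B 19.
A has the most first-place votes.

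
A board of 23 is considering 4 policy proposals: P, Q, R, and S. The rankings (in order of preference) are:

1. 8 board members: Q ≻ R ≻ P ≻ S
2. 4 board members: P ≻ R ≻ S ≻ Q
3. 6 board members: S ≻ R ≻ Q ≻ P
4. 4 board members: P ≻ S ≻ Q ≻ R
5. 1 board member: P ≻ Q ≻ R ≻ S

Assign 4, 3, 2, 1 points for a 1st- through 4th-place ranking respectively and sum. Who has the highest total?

P: 8·2 + 4·4 + 6·1 + 4·4 + 1·4 = 58
Q: 8·4 + 4·1 + 6·2 + 4·2 + 1·3 = 59
R: 8·3 + 4·3 + 6·3 + 4·1 + 1·2 = 60
S: 8·1 + 4·2 + 6·4 + 4·3 + 1·1 = 53
R has the highest Borda score (60).

R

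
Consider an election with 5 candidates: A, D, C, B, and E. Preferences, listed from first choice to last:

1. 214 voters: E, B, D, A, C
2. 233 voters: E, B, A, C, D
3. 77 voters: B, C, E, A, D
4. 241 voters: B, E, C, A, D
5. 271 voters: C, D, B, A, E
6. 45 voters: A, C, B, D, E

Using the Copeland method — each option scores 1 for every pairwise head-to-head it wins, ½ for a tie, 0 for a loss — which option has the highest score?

A: beats D; loses to C, B, and E → score 1.
D: loses to A, C, B, and E → score 0.
C: beats A and D; loses to B and E → score 2.
B: beats A, D, C, and E → score 4.
E: beats A, D, and C; loses to B → score 3.
B has the best pairwise record.

B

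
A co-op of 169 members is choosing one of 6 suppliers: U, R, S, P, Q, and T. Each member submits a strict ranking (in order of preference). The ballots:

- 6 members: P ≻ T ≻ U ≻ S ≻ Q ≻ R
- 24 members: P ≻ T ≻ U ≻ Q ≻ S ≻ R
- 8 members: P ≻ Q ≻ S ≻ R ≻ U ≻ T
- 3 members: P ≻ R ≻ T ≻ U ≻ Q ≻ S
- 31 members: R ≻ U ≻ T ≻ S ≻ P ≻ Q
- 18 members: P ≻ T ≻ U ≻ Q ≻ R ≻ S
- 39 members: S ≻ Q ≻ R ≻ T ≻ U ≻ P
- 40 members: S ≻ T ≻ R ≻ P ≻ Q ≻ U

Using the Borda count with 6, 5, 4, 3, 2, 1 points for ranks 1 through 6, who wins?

T

U: 6·4 + 24·4 + 8·2 + 3·3 + 31·5 + 18·4 + 39·2 + 40·1 = 490
R: 6·1 + 24·1 + 8·3 + 3·5 + 31·6 + 18·2 + 39·4 + 40·4 = 607
S: 6·3 + 24·2 + 8·4 + 3·1 + 31·3 + 18·1 + 39·6 + 40·6 = 686
P: 6·6 + 24·6 + 8·6 + 3·6 + 31·2 + 18·6 + 39·1 + 40·3 = 575
Q: 6·2 + 24·3 + 8·5 + 3·2 + 31·1 + 18·3 + 39·5 + 40·2 = 490
T: 6·5 + 24·5 + 8·1 + 3·4 + 31·4 + 18·5 + 39·3 + 40·5 = 701
T has the highest Borda score (701).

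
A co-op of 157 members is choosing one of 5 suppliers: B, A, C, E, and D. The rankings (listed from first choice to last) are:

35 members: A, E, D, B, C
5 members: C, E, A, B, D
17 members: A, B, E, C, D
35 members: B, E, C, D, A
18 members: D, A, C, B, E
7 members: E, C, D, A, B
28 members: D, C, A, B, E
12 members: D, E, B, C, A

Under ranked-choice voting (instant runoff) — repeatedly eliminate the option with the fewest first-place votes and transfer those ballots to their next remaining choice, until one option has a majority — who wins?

D

Round 1: B 35, A 52, C 5, E 7, D 58. Eliminate C.
Round 2: B 35, A 52, E 12, D 58. Eliminate E.
Round 3: B 35, A 57, D 65. Eliminate B.
Round 4: A 57, D 100. D has a majority.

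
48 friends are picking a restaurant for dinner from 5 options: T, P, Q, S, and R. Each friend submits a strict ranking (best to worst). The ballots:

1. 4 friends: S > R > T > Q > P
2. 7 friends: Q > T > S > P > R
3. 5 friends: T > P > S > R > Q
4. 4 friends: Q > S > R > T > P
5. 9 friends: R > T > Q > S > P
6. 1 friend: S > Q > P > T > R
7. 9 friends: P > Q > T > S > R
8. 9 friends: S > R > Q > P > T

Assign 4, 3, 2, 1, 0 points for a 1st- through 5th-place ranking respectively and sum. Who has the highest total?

T: 4·2 + 7·3 + 5·4 + 4·1 + 9·3 + 1·1 + 9·2 + 9·0 = 99
P: 4·0 + 7·1 + 5·3 + 4·0 + 9·0 + 1·2 + 9·4 + 9·1 = 69
Q: 4·1 + 7·4 + 5·0 + 4·4 + 9·2 + 1·3 + 9·3 + 9·2 = 114
S: 4·4 + 7·2 + 5·2 + 4·3 + 9·1 + 1·4 + 9·1 + 9·4 = 110
R: 4·3 + 7·0 + 5·1 + 4·2 + 9·4 + 1·0 + 9·0 + 9·3 = 88
Q has the highest Borda score (114).

Q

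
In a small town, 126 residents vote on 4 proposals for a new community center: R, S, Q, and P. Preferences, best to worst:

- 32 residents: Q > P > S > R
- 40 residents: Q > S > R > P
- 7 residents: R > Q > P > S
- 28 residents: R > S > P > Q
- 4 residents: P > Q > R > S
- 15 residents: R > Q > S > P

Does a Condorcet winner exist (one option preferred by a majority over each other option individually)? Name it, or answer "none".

Q

Q vs R: 76–50 for Q.
Q vs S: 98–28 for Q.
Q vs P: 94–32 for Q.
Q beats every other option head-to-head.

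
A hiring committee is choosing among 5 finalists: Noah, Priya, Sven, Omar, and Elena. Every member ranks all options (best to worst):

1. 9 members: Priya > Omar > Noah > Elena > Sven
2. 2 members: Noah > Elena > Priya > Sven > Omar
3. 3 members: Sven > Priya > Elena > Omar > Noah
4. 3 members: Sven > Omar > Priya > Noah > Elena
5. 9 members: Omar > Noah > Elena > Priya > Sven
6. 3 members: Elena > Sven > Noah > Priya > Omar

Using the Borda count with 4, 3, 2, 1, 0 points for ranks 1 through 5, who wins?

Omar

Noah: 9·2 + 2·4 + 3·0 + 3·1 + 9·3 + 3·2 = 62
Priya: 9·4 + 2·2 + 3·3 + 3·2 + 9·1 + 3·1 = 67
Sven: 9·0 + 2·1 + 3·4 + 3·4 + 9·0 + 3·3 = 35
Omar: 9·3 + 2·0 + 3·1 + 3·3 + 9·4 + 3·0 = 75
Elena: 9·1 + 2·3 + 3·2 + 3·0 + 9·2 + 3·4 = 51
Omar has the highest Borda score (75).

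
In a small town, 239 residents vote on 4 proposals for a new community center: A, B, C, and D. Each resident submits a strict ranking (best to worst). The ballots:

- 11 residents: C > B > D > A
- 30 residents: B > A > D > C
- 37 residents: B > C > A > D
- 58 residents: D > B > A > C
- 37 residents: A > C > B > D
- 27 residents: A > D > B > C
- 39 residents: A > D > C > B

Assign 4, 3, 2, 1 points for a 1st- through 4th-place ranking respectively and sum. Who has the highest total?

A: 11·1 + 30·3 + 37·2 + 58·2 + 37·4 + 27·4 + 39·4 = 703
B: 11·3 + 30·4 + 37·4 + 58·3 + 37·2 + 27·2 + 39·1 = 642
C: 11·4 + 30·1 + 37·3 + 58·1 + 37·3 + 27·1 + 39·2 = 459
D: 11·2 + 30·2 + 37·1 + 58·4 + 37·1 + 27·3 + 39·3 = 586
A has the highest Borda score (703).

A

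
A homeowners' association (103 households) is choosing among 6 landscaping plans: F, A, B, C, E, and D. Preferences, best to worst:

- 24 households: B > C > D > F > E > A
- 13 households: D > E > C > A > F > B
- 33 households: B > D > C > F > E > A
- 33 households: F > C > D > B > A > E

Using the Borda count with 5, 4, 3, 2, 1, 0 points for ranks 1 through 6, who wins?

F: 24·2 + 13·1 + 33·2 + 33·5 = 292
A: 24·0 + 13·2 + 33·0 + 33·1 = 59
B: 24·5 + 13·0 + 33·5 + 33·2 = 351
C: 24·4 + 13·3 + 33·3 + 33·4 = 366
E: 24·1 + 13·4 + 33·1 + 33·0 = 109
D: 24·3 + 13·5 + 33·4 + 33·3 = 368
D has the highest Borda score (368).

D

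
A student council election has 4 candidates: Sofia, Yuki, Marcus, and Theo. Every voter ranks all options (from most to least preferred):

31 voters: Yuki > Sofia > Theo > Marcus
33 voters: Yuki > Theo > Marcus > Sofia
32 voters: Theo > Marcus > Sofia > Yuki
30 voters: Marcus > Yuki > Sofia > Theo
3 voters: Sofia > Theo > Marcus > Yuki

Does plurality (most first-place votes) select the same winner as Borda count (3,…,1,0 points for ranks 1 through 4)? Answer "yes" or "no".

Plurality — first-place votes: Sofia 3, Yuki 64, Marcus 30, Theo 32. Winner: Yuki.
Borda — scores: Sofia 133, Yuki 252, Marcus 190, Theo 199. Winner: Yuki.
The two methods agree.

yes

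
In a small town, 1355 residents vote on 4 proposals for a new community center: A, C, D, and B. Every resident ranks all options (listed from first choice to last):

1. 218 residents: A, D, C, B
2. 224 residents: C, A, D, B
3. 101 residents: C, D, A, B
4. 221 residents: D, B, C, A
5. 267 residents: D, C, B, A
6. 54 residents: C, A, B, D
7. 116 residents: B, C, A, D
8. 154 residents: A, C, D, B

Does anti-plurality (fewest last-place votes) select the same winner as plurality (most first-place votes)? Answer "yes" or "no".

Anti-plurality — last-place votes: A 488, C 0, D 170, B 697. Winner: C.
Plurality — first-place votes: A 372, C 379, D 488, B 116. Winner: D.
The two methods disagree.

no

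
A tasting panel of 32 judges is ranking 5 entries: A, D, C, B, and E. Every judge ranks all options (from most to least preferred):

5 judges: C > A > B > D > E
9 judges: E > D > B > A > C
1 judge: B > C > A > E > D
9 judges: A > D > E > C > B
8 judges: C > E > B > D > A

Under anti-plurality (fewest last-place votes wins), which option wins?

D

Last-place votes: A 8, D 1, C 9, B 9, E 5.
D is ranked last by the fewest voters, so D wins.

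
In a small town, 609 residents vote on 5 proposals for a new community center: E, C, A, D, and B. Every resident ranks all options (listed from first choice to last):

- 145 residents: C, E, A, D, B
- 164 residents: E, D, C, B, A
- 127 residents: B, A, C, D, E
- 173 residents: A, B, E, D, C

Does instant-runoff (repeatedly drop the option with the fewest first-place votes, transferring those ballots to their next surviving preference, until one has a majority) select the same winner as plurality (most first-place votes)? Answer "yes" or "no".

Instant-runoff — R1 E 164, C 145, A 173, D 0, B 127 (D out); R2 E 164, C 145, A 173, B 127 (B out); R3 E 164, C 145, A 300 (C out); R4 E 309, A 300 (E winner). Winner: E.
Plurality — first-place votes: E 164, C 145, A 173, D 0, B 127. Winner: A.
The two methods disagree.

no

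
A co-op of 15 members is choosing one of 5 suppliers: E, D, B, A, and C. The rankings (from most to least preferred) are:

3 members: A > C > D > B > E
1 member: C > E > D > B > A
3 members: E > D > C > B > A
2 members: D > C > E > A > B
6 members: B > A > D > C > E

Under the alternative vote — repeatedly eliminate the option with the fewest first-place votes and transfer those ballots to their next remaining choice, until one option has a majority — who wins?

Round 1: E 3, D 2, B 6, A 3, C 1. Eliminate C.
Round 2: E 4, D 2, B 6, A 3. Eliminate D.
Round 3: E 6, B 6, A 3. Eliminate A.
Round 4: E 6, B 9. B has a majority.

B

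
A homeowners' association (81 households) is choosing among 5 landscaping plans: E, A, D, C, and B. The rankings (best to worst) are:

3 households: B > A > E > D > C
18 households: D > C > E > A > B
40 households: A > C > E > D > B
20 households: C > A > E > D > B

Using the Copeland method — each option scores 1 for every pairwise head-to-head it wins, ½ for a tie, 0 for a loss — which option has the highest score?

A

E: beats D and B; loses to A and C → score 2.
A: beats E, D, C, and B → score 4.
D: beats B; loses to E, A, and C → score 1.
C: beats E, D, and B; loses to A → score 3.
B: loses to E, A, D, and C → score 0.
A has the best pairwise record.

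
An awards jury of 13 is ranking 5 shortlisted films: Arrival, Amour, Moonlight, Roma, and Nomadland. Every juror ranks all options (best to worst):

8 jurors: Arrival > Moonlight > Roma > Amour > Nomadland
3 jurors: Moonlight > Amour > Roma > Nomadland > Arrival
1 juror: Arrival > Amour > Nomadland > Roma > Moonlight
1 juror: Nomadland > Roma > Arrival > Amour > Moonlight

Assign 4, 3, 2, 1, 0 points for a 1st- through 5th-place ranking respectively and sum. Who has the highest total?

Arrival: 8·4 + 3·0 + 1·4 + 1·2 = 38
Amour: 8·1 + 3·3 + 1·3 + 1·1 = 21
Moonlight: 8·3 + 3·4 + 1·0 + 1·0 = 36
Roma: 8·2 + 3·2 + 1·1 + 1·3 = 26
Nomadland: 8·0 + 3·1 + 1·2 + 1·4 = 9
Arrival has the highest Borda score (38).

Arrival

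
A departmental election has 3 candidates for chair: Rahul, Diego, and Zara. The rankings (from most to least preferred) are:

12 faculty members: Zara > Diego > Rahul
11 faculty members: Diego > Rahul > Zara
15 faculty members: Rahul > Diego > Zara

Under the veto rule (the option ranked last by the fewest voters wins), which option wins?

Last-place votes: Rahul 12, Diego 0, Zara 26.
Diego is ranked last by the fewest voters, so Diego wins.

Diego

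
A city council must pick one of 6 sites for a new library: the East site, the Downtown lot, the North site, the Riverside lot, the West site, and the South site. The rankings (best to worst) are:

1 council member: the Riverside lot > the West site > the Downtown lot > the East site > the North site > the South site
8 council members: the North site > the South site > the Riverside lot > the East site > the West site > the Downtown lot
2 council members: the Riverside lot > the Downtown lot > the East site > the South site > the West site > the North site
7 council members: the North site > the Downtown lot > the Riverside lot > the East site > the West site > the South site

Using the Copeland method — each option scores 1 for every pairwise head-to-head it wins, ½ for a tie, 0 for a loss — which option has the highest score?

the North site

the East site: beats the West site and the South site; loses to the Downtown lot, the North site, and the Riverside lot → score 2.
the Downtown lot: beats the East site and the South site; ties the West site; loses to the North site and the Riverside lot → score 2.5.
the North site: beats the East site, the Downtown lot, the Riverside lot, the West site, and the South site → score 5.
the Riverside lot: beats the East site, the Downtown lot, the West site, and the South site; loses to the North site → score 4.
the West site: ties the Downtown lot; loses to the East site, the North site, the Riverside lot, and the South site → score 0.5.
the South site: beats the West site; loses to the East site, the Downtown lot, the North site, and the Riverside lot → score 1.
the North site has the best pairwise record.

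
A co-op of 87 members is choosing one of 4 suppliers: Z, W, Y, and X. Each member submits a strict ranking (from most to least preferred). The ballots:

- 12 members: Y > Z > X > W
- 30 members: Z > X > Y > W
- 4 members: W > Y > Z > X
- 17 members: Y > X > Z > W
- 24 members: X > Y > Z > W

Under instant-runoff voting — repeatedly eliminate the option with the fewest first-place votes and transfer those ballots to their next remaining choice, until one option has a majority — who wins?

Round 1: Z 30, W 4, Y 29, X 24. Eliminate W.
Round 2: Z 30, Y 33, X 24. Eliminate X.
Round 3: Z 30, Y 57. Y has a majority.

Y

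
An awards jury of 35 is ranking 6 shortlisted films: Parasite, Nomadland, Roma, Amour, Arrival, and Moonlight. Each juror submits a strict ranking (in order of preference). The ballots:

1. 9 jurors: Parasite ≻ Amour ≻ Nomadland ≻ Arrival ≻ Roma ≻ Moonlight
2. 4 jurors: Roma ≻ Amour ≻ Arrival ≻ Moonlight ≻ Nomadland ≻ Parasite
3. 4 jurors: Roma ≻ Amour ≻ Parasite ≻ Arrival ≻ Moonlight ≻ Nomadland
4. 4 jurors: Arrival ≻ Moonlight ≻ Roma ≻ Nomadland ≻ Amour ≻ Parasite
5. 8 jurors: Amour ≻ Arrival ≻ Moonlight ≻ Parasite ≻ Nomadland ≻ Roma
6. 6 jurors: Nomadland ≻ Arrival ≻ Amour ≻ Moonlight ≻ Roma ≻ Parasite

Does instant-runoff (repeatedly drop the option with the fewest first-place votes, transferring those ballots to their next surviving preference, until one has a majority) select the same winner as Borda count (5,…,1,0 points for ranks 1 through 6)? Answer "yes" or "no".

yes

Instant-runoff — R1 Parasite 9, Nomadland 6, Roma 8, Amour 8, Arrival 4, Moonlight 0 (Moonlight out); R2 Parasite 9, Nomadland 6, Roma 8, Amour 8, Arrival 4 (Arrival out); R3 Parasite 9, Nomadland 6, Roma 12, Amour 8 (Nomadland out); R4 Parasite 9, Roma 12, Amour 14 (Parasite out); R5 Roma 12, Amour 23 (Amour winner). Winner: Amour.
Borda — scores: Parasite 73, Nomadland 77, Roma 67, Amour 130, Arrival 114, Moonlight 64. Winner: Amour.
The two methods agree.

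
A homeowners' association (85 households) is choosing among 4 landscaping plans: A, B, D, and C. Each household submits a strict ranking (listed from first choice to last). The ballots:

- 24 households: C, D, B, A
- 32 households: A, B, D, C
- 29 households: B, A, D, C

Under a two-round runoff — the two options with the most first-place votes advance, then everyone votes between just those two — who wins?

B

Round 1 first-place votes: A 32, B 29, D 0, C 24.
A and B advance.
Runoff: A is preferred to B by 32 voters; B by 53.
B wins the runoff.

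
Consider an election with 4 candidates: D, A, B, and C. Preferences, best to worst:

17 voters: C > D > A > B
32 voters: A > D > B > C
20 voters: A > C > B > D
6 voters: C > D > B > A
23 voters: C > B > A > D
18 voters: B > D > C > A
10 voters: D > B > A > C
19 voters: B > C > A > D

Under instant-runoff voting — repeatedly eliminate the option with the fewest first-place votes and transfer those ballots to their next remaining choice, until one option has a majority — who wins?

B

Round 1: D 10, A 52, B 37, C 46. Eliminate D.
Round 2: A 52, B 47, C 46. Eliminate C.
Round 3: A 69, B 76. B has a majority.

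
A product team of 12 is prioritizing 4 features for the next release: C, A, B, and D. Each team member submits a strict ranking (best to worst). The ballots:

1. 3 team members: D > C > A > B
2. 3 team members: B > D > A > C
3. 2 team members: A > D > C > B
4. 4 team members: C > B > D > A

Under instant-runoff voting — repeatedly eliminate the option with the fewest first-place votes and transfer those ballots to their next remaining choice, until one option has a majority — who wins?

D

Round 1: C 4, A 2, B 3, D 3. Eliminate A.
Round 2: C 4, B 3, D 5. Eliminate B.
Round 3: C 4, D 8. D has a majority.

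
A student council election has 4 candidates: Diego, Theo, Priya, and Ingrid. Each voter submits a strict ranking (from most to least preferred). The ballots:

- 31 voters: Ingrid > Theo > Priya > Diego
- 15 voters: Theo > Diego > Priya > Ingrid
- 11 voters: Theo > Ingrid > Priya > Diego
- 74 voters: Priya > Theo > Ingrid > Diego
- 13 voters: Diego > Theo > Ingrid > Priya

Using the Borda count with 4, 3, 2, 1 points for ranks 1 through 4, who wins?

Diego: 31·1 + 15·3 + 11·1 + 74·1 + 13·4 = 213
Theo: 31·3 + 15·4 + 11·4 + 74·3 + 13·3 = 458
Priya: 31·2 + 15·2 + 11·2 + 74·4 + 13·1 = 423
Ingrid: 31·4 + 15·1 + 11·3 + 74·2 + 13·2 = 346
Theo has the highest Borda score (458).

Theo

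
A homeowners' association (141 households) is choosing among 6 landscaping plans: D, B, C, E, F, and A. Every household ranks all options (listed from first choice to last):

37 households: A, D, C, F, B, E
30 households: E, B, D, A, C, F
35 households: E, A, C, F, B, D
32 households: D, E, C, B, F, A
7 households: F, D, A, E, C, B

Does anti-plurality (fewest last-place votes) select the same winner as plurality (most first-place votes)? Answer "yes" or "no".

no

Anti-plurality — last-place votes: D 35, B 7, C 0, E 37, F 30, A 32. Winner: C.
Plurality — first-place votes: D 32, B 0, C 0, E 65, F 7, A 37. Winner: E.
The two methods disagree.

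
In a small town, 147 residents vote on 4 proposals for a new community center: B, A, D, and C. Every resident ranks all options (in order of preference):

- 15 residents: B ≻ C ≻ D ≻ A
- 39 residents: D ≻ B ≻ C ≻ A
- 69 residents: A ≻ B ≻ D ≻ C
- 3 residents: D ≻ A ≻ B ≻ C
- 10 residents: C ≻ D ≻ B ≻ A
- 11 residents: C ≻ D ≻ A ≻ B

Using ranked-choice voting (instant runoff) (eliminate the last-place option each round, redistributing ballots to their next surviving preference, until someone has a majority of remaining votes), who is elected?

Round 1: B 15, A 69, D 42, C 21. Eliminate B.
Round 2: A 69, D 42, C 36. Eliminate C.
Round 3: A 69, D 78. D has a majority.

D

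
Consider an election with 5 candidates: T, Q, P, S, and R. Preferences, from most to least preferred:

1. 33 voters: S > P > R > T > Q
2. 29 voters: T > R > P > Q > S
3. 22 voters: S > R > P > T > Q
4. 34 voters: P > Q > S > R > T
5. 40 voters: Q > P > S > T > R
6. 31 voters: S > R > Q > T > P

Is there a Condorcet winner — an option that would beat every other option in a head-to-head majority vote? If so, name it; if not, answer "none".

P

P vs T: 129–60 for P.
P vs Q: 118–71 for P.
P vs S: 103–86 for P.
P vs R: 107–82 for P.
P beats every other option head-to-head.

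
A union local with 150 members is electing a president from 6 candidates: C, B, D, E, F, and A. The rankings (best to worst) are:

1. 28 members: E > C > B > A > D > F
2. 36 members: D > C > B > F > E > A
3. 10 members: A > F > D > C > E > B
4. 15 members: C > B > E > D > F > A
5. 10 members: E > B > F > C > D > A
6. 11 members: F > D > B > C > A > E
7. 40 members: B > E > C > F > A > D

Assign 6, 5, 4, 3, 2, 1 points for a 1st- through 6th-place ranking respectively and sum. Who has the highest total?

C: 28·5 + 36·5 + 10·3 + 15·6 + 10·3 + 11·3 + 40·4 = 663
B: 28·4 + 36·4 + 10·1 + 15·5 + 10·5 + 11·4 + 40·6 = 675
D: 28·2 + 36·6 + 10·4 + 15·3 + 10·2 + 11·5 + 40·1 = 472
E: 28·6 + 36·2 + 10·2 + 15·4 + 10·6 + 11·1 + 40·5 = 591
F: 28·1 + 36·3 + 10·5 + 15·2 + 10·4 + 11·6 + 40·3 = 442
A: 28·3 + 36·1 + 10·6 + 15·1 + 10·1 + 11·2 + 40·2 = 307
B has the highest Borda score (675).

B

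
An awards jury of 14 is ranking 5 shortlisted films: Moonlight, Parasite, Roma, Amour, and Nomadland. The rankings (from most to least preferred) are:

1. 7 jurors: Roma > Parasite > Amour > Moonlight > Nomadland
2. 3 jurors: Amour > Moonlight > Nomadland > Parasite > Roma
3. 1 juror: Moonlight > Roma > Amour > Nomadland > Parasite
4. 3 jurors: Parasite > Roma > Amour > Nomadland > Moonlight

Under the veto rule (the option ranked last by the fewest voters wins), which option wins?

Amour

Last-place votes: Moonlight 3, Parasite 1, Roma 3, Amour 0, Nomadland 7.
Amour is ranked last by the fewest voters, so Amour wins.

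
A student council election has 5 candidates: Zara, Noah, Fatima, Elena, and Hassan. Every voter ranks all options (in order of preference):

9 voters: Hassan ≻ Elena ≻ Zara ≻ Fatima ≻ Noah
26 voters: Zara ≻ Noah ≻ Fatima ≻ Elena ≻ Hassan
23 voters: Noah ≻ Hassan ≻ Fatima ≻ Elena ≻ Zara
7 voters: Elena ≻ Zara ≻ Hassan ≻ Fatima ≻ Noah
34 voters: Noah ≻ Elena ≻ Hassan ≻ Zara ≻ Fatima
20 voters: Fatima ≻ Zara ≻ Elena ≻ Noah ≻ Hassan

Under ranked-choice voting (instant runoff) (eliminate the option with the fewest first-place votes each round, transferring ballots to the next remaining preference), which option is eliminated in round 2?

Round 1: Zara 26, Noah 57, Fatima 20, Elena 7, Hassan 9. Eliminate Elena.
Round 2: Zara 33, Noah 57, Fatima 20, Hassan 9. Eliminate Hassan.

Hassan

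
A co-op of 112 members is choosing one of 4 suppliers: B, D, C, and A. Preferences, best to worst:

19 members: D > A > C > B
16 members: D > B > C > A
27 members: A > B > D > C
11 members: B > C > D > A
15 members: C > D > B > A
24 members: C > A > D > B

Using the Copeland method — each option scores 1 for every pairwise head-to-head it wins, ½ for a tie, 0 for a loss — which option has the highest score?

B: loses to D, C, and A → score 0.
D: beats B, C, and A → score 3.
C: beats B and A; loses to D → score 2.
A: beats B; loses to D and C → score 1.
D has the best pairwise record.

D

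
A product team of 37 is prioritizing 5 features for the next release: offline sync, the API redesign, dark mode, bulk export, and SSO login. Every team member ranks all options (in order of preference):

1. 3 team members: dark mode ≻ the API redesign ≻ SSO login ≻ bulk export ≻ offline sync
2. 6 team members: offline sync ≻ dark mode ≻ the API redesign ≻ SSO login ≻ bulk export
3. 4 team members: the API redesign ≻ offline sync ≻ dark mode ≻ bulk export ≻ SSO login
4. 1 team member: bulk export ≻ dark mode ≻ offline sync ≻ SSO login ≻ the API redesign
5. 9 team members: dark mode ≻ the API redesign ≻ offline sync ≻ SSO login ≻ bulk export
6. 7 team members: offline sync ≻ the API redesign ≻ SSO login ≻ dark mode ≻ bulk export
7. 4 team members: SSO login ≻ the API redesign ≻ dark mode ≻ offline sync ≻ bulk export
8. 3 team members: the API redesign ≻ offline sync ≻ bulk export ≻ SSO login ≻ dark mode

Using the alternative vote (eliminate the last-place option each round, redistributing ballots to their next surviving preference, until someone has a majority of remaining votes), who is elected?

offline sync

Round 1: offline sync 13, the API redesign 7, dark mode 12, bulk export 1, SSO login 4. Eliminate bulk export.
Round 2: offline sync 13, the API redesign 7, dark mode 13, SSO login 4. Eliminate SSO login.
Round 3: offline sync 13, the API redesign 11, dark mode 13. Eliminate the API redesign.
Round 4: offline sync 20, dark mode 17. Offline sync has a majority.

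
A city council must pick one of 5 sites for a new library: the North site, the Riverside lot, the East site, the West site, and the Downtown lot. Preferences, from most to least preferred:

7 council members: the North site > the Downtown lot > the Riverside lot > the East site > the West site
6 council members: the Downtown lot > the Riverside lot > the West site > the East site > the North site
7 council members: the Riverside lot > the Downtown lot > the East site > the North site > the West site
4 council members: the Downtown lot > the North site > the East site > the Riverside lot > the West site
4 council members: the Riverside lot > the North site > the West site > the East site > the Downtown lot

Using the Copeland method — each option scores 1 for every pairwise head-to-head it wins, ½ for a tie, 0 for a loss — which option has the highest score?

the North site: beats the East site and the West site; loses to the Riverside lot and the Downtown lot → score 2.
the Riverside lot: beats the North site, the East site, and the West site; loses to the Downtown lot → score 3.
the East site: beats the West site; loses to the North site, the Riverside lot, and the Downtown lot → score 1.
the West site: loses to the North site, the Riverside lot, the East site, and the Downtown lot → score 0.
the Downtown lot: beats the North site, the Riverside lot, the East site, and the West site → score 4.
the Downtown lot has the best pairwise record.

the Downtown lot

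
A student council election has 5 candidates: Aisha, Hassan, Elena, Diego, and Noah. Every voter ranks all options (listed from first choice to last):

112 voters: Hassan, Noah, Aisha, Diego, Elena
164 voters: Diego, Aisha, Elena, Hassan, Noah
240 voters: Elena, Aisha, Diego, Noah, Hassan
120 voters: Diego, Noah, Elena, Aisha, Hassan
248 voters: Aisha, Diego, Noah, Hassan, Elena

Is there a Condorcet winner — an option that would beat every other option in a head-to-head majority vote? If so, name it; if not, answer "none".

Aisha vs Hassan: 772–112 for Aisha.
Aisha vs Elena: 524–360 for Aisha.
Aisha vs Diego: 600–284 for Aisha.
Aisha vs Noah: 652–232 for Aisha.
Aisha beats every other option head-to-head.

Aisha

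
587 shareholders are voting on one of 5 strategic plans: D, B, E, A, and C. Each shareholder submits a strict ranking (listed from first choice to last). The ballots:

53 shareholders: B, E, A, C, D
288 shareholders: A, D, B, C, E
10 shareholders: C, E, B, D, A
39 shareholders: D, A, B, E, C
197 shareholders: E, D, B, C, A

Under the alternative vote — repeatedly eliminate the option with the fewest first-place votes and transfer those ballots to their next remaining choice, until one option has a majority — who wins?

A

Round 1: D 39, B 53, E 197, A 288, C 10. Eliminate C.
Round 2: D 39, B 53, E 207, A 288. Eliminate D.
Round 3: B 53, E 207, A 327. A has a majority.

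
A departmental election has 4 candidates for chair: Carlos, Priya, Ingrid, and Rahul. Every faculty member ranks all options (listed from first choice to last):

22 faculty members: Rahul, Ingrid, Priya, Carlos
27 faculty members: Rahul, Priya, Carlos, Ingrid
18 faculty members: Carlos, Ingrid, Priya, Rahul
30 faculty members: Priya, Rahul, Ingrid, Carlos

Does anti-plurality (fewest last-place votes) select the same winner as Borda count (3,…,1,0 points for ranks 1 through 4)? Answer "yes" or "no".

Anti-plurality — last-place votes: Carlos 52, Priya 0, Ingrid 27, Rahul 18. Winner: Priya.
Borda — scores: Carlos 81, Priya 184, Ingrid 110, Rahul 207. Winner: Rahul.
The two methods disagree.

no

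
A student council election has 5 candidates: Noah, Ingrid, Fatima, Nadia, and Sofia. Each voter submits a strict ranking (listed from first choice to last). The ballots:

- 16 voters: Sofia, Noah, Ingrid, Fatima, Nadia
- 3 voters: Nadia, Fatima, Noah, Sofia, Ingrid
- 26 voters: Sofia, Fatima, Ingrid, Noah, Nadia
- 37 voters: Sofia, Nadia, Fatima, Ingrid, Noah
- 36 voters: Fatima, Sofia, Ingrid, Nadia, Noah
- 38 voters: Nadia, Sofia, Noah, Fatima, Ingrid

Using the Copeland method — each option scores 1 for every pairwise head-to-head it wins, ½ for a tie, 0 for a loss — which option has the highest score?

Noah: loses to Ingrid, Fatima, Nadia, and Sofia → score 0.
Ingrid: beats Noah; ties Nadia; loses to Fatima and Sofia → score 1.5.
Fatima: beats Noah and Ingrid; ties Nadia; loses to Sofia → score 2.5.
Nadia: beats Noah; ties Ingrid and Fatima; loses to Sofia → score 2.
Sofia: beats Noah, Ingrid, Fatima, and Nadia → score 4.
Sofia has the best pairwise record.

Sofia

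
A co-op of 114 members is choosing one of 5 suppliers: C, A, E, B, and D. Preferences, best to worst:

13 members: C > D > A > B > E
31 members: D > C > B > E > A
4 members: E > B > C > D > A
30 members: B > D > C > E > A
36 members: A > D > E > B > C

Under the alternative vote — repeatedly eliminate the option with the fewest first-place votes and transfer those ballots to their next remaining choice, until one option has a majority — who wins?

D

Round 1: C 13, A 36, E 4, B 30, D 31. Eliminate E.
Round 2: C 13, A 36, B 34, D 31. Eliminate C.
Round 3: A 36, B 34, D 44. Eliminate B.
Round 4: A 36, D 78. D has a majority.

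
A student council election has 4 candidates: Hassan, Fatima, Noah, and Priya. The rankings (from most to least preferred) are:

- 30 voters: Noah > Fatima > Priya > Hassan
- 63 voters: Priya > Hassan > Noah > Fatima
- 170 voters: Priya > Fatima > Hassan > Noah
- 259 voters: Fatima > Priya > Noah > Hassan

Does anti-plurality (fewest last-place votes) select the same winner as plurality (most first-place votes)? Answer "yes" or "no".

no

Anti-plurality — last-place votes: Hassan 289, Fatima 63, Noah 170, Priya 0. Winner: Priya.
Plurality — first-place votes: Hassan 0, Fatima 259, Noah 30, Priya 233. Winner: Fatima.
The two methods disagree.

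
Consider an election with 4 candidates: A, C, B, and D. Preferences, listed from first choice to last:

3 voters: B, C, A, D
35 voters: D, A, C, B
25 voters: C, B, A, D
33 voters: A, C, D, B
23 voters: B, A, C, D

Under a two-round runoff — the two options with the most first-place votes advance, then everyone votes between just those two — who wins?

A

Round 1 first-place votes: A 33, C 25, B 26, D 35.
D and A advance.
Runoff: D is preferred to A by 35 voters; A by 84.
A wins the runoff.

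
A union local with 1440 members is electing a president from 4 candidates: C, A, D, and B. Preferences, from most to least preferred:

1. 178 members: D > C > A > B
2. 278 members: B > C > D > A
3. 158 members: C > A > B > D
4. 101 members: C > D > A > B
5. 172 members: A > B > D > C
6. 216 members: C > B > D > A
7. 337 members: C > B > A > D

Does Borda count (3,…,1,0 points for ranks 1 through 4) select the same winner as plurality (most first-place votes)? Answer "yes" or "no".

Borda — scores: C 3348, A 1448, D 1402, B 2442. Winner: C.
Plurality — first-place votes: C 812, A 172, D 178, B 278. Winner: C.
The two methods agree.

yes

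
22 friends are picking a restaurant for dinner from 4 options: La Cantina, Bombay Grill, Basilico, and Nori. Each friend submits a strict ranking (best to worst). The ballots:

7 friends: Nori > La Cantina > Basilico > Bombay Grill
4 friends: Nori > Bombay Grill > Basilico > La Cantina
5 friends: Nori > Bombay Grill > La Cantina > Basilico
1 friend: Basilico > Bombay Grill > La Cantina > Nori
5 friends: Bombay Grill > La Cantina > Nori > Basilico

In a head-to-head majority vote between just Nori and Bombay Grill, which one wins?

Nori

Voters preferring Nori to Bombay Grill: 16; preferring Bombay Grill to Nori: 6.
Nori wins the head-to-head.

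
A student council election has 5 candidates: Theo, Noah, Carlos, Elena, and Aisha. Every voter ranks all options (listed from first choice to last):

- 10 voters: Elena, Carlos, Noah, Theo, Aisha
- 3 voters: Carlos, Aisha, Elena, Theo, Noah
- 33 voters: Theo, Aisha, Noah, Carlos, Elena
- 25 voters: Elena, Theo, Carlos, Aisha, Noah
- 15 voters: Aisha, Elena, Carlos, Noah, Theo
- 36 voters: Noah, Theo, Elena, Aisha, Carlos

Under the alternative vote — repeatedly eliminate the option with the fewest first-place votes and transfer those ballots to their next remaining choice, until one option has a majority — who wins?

Round 1: Theo 33, Noah 36, Carlos 3, Elena 35, Aisha 15. Eliminate Carlos.
Round 2: Theo 33, Noah 36, Elena 35, Aisha 18. Eliminate Aisha.
Round 3: Theo 33, Noah 36, Elena 53. Eliminate Theo.
Round 4: Noah 69, Elena 53. Noah has a majority.

Noah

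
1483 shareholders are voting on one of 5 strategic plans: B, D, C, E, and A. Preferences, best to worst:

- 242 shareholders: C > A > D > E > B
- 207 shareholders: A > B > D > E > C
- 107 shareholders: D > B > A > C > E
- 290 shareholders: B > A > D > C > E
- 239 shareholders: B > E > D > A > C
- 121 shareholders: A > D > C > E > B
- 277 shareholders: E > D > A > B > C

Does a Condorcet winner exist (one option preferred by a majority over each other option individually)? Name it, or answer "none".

A vs B: 847–636 for A.
A vs D: 860–623 for A.
A vs C: 1241–242 for A.
A vs E: 967–516 for A.
A beats every other option head-to-head.

A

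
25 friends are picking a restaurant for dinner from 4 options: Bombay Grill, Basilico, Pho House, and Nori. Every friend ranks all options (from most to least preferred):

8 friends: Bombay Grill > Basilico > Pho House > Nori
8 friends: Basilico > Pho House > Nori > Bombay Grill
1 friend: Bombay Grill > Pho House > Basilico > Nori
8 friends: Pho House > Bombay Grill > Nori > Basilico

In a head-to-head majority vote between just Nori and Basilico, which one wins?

Voters preferring Nori to Basilico: 8; preferring Basilico to Nori: 17.
Basilico wins the head-to-head.

Basilico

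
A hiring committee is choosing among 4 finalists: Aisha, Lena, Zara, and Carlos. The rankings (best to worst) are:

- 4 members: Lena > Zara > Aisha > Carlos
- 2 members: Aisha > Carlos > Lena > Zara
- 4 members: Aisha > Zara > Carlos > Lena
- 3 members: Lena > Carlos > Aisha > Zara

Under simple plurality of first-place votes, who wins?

Lena

First-place votes: Aisha 6, Lena 7, Zara 0, Carlos 0.
Lena has the most first-place votes.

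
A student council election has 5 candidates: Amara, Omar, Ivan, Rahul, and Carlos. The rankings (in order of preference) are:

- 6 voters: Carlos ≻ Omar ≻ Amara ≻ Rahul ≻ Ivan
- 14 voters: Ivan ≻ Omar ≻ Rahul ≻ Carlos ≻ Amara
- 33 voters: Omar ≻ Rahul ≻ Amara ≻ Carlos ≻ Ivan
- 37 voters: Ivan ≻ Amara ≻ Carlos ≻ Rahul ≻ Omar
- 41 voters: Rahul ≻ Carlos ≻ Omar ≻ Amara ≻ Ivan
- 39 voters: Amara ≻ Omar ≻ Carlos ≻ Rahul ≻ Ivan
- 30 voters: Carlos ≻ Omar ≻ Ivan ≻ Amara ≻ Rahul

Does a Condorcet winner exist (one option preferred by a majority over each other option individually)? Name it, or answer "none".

none

Checking pairwise contests:
Omar beats Amara 124–76.
Carlos beats Omar 114–86.
Amara beats Ivan 119–81.
Amara beats Rahul 112–88.
Amara beats Carlos 109–91.
Every option loses at least one head-to-head, so there is no Condorcet winner.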